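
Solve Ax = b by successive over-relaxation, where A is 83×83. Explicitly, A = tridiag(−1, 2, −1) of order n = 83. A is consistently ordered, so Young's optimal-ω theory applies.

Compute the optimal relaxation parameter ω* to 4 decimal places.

spectrum of D⁻¹(L+U) = {cos(kπ/84) : 1≤k≤83}; ρ_J = cos(π/84) = 0.9993.
√(1−ρ_J²) = |sin(π/84)| = 0.03739
So ω* = 2/1.03739 = 1.9279 (Young).
Hence ρ(B_{ω*}) = 1.9279 − 1 = 0.9279.

ω* = 1.9279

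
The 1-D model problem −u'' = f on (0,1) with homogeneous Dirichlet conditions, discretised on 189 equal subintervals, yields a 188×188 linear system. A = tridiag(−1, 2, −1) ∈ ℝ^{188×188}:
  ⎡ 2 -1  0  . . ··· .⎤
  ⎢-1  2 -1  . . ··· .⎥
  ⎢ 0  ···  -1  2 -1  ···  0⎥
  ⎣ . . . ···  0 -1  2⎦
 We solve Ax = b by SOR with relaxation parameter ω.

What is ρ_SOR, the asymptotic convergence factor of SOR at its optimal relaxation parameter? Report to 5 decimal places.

ρ_J = max_k |cos(kπ/189)| = cos(π/189) = 0.99986
1 − cos²(π/189) = sin²(π/189) ⇒ √(1−ρ_J²) = sin(π/189) = 0.016621.
Then 2/(1+√(1−ρ_J²)) = 2/(1+0.016621); ω* = 2/1.016621 = 1.96730.
ρ_SOR = ω* − 1 = 1.96730 − 1 = 0.96730.

ρ_SOR = 0.96730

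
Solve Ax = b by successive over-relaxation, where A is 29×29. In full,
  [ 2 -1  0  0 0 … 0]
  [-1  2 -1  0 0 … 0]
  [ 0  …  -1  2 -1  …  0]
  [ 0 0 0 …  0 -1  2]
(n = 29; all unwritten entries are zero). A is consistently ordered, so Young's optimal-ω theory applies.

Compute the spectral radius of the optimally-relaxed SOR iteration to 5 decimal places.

ρ_SOR = 0.81073

With n=29, ρ(Jacobi) = cos(π/30) = 0.99452.
√(1−ρ_J²) = |sin(π/30)| = 0.104528
ω* = 2 / (1 + 0.104528) = 2 / 1.104528 ≈ 1.81073.
ρ(B_{ω*}) = ω*−1 = 0.81073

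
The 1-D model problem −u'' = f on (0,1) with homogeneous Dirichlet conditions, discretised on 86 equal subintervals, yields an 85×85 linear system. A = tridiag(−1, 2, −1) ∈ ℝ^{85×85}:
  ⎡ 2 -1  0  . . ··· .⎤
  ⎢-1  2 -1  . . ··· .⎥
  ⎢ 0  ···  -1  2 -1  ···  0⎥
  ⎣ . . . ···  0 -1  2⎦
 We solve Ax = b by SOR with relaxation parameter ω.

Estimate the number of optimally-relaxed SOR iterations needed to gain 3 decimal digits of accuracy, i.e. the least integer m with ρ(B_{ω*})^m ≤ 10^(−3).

m = 95

½·tridiag(1,0,1) at n=85: λ_k = cos(kπ/86); max |λ| at k=1 ⇒ ρ_J = cos(π/86) ≈ 0.9993328.
√(1 − cos²(π/86)) = sin(π/86) ≈ 0.0365220.
ω* = 2/(1 + 0.0365220) = 2/1.0365220 = 1.9295297.
and ρ(B_{ω*}) = 1.9295297 − 1 = 0.9295297.
Need (0.9295297)^m ≤ 10^(−3): m ≥ 3·ln10/|ln 0.9295297| = 6.90776/0.0730765 = 94.528 ⇒ m = 95.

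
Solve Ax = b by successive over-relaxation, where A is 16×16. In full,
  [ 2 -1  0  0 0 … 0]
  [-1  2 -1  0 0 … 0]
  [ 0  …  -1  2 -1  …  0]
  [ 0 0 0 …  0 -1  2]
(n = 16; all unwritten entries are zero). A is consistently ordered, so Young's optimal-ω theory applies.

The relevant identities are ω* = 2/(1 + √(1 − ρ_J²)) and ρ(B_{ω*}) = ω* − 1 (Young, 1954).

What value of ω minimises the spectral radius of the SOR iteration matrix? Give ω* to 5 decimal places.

B_J for the 16×16 system has eigenvalues cos(kπ/17); ρ_J = cos(π/17) = 0.98297.
√(1 − cos²(π/17)) = sin(π/17) ≈ 0.183750.
ω* = 2 / (1 + 0.183750) = 2 / 1.183750 ≈ 1.68955.
ρ_SOR = ω* − 1 = 1.68955 − 1 = 0.68955.

ω* = 1.68955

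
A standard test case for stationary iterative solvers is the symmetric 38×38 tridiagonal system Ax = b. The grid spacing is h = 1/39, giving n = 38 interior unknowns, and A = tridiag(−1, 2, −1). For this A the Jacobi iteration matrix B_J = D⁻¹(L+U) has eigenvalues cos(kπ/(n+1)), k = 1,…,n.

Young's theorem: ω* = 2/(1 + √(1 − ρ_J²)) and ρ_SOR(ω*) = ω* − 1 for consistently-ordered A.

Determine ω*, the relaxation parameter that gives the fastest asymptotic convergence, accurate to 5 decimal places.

ω* = 1.85105

B_J for the 38×38 system has eigenvalues cos(kπ/39); ρ_J = cos(π/39) = 0.99676.
√(1−ρ_J²) = |sin(π/39)| = 0.080467
[ω*] 2 ÷ (1 + 0.080467) = 2 ÷ 1.080467 = 1.85105.
Hence ρ(B_{ω*}) = 1.85105 − 1 = 0.85105.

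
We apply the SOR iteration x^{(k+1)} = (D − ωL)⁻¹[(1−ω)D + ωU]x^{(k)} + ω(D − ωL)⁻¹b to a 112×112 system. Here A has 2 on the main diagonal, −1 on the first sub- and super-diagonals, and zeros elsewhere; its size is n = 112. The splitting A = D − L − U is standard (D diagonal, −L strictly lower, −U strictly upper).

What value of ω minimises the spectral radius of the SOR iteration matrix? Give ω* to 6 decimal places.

ω* = 1.945907

[ρ_J] n=112: ρ(B_J) = cos(π/(n+1)) = cos(π/113) = 0.999614.
1 − cos²(π/113) = sin²(π/113) ⇒ √(1−ρ_J²) = sin(π/113) = 0.0277981.
ω* = 2/(1+0.0277981) = 1.945907
ρ_SOR = ω* − 1 = 1.945907 − 1 = 0.945907.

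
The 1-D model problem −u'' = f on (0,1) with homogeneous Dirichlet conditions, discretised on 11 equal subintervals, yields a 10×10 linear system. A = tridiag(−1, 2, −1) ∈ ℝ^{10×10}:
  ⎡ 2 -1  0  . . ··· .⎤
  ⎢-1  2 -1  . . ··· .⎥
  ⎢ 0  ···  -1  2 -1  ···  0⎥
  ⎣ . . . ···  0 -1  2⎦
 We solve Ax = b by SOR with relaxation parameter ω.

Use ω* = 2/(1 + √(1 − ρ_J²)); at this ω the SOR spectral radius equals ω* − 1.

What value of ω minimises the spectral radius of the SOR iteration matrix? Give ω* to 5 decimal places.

ω* = 1.56039

½·tridiag(1,0,1) at n=10: λ_k = cos(kπ/11); max |λ| at k=1 ⇒ ρ_J = cos(π/11) ≈ 0.95949.
root = sin(π/11) = 0.281733  (since 1−cos² = sin²).
ω* = 2/(1+0.281733) = 1.56039
[ρ_SOR] ω* − 1 = 0.56039.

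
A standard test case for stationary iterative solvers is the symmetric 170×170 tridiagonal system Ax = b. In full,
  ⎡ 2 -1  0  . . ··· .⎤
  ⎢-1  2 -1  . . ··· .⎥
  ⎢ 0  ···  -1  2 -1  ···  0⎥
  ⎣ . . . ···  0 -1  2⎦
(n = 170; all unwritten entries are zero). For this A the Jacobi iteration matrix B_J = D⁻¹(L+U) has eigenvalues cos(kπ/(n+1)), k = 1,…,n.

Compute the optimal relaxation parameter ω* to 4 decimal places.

[ρ_J] n=170: ρ(B_J) = cos(π/(n+1)) = cos(π/171) = 0.9998.
√(1−ρ_J²) = |sin(π/171)| = 0.01837
ω* = 2/(1+0.01837) = 1.9639
ρ_SOR = ω* − 1 ≈ 0.9639.

ω* = 1.9639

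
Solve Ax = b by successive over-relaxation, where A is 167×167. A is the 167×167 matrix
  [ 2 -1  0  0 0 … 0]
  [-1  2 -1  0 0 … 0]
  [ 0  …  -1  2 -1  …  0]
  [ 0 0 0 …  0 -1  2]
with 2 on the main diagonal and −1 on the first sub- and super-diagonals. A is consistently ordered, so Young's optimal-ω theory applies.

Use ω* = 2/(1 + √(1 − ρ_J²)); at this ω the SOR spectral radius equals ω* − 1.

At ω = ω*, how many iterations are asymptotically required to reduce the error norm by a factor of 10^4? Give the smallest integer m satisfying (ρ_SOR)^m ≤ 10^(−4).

[ρ_J] n=167: ρ(B_J) = cos(π/(n+1)) = cos(π/168) = 0.9998252.
root = sin(π/168) = 0.0186989  (since 1−cos² = sin²).
Then 2/(1+√(1−ρ_J²)) = 2/(1+0.0186989); ω* = 2/1.0186989 = 1.9632887.
ρ(B_{ω*}) = ω*−1 = 0.9632887
(0.9632887)^m ≤ 10^{−4}  ⇒  m·ln(0.9632887) ≤ −4·ln10  ⇒  m ≥ 246.252  ⇒  m = 247

m = 247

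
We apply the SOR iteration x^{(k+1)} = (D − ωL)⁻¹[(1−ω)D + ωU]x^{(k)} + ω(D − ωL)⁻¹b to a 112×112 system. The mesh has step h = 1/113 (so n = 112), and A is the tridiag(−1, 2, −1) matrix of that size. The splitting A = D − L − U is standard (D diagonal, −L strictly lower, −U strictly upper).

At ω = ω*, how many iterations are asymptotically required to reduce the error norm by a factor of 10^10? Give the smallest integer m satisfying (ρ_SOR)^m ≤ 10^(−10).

m = 415

[ρ_J] n=112: ρ(B_J) = cos(π/(n+1)) = cos(π/113) = 0.9996136.
√(1 − cos²(π/113)) = sin(π/113) ≈ 0.0277981.
[ω*] 2 ÷ (1 + 0.0277981) = 2 ÷ 1.0277981 = 1.9459075.
[ρ_SOR] ω* − 1 = 0.9459075.
10·ln10 = 23.0259; −ln(0.9459075) = 0.0556105; m = ⌈23.0259/0.0556105⌉ = ⌈414.057⌉ = 415.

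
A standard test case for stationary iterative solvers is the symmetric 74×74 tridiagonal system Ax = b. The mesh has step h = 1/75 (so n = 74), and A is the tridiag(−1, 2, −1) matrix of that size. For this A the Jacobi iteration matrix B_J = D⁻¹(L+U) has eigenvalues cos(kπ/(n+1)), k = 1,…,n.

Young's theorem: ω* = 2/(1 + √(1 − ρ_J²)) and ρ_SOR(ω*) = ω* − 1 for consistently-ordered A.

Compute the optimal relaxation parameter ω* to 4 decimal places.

ω* = 1.9196

spectrum of D⁻¹(L+U) = {cos(kπ/75) : 1≤k≤74}; ρ_J = cos(π/75) = 0.9991.
√(1 − cos²(π/75)) = sin(π/75) ≈ 0.04188.
ω* = 2/(1 + 0.04188) = 2/1.04188 = 1.9196.
and ρ(B_{ω*}) = 1.9196 − 1 = 0.9196.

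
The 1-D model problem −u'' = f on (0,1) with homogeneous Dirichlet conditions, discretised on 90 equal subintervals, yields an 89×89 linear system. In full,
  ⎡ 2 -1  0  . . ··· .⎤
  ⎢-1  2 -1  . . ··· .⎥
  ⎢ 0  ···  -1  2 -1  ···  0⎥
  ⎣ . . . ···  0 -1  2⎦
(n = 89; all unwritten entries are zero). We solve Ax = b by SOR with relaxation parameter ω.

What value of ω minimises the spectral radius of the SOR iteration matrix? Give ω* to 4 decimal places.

B_J for the 89×89 system has eigenvalues cos(kπ/90); ρ_J = cos(π/90) = 0.9994.
√(1−ρ_J²) = |sin(π/90)| = 0.03490
Then 2/(1+√(1−ρ_J²)) = 2/(1+0.03490); ω* = 2/1.03490 = 1.9326.
and ρ(B_{ω*}) = 1.9326 − 1 = 0.9326.

ω* = 1.9326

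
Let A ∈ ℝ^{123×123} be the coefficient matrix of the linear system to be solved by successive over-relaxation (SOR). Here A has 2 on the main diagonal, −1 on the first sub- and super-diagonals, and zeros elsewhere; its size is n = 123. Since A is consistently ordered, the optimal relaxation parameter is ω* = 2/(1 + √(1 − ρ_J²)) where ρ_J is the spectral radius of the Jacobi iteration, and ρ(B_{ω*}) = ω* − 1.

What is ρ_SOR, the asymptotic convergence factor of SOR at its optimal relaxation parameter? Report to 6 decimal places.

ρ_SOR = 0.950586

spectrum of D⁻¹(L+U) = {cos(kπ/124) : 1≤k≤123}; ρ_J = cos(π/124) = 0.999679.
√(1 − cos²(π/124)) = sin(π/124) ≈ 0.0253327.
ω* = 2/(1+0.0253327) = 1.950586
ρ_SOR = ω* − 1 ≈ 0.950586.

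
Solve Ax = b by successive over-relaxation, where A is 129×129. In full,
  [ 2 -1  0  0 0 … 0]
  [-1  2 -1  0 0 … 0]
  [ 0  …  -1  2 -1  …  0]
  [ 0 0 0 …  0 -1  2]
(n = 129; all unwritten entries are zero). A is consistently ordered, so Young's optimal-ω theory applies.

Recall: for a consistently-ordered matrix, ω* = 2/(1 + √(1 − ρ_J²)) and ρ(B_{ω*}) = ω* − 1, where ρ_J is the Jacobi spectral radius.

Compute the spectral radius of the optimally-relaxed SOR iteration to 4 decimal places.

ρ_SOR = 0.9528

B_J for the 129×129 system has eigenvalues cos(kπ/130); ρ_J = cos(π/130) = 0.9997.
√(1−ρ_J²) simplifies to sin(π/130) = 0.02416.
ω* = 2 / (1 + 0.02416) = 2 / 1.02416 ≈ 1.9528.
ρ_SOR = ω* − 1 = 1.9528 − 1 = 0.9528.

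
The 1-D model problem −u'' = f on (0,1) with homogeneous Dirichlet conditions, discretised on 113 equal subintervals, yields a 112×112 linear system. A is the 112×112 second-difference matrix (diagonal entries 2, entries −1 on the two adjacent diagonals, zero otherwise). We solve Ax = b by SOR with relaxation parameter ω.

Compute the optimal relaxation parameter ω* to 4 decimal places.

ω* = 1.9459

[ρ_J] n=112: ρ(B_J) = cos(π/(n+1)) = cos(π/113) = 0.9996.
1 − cos²(π/113) = sin²(π/113) ⇒ √(1−ρ_J²) = sin(π/113) = 0.02780.
[ω*] 2 ÷ (1 + 0.02780) = 2 ÷ 1.02780 = 1.9459.
ρ_SOR = ω* − 1 ≈ 0.9459.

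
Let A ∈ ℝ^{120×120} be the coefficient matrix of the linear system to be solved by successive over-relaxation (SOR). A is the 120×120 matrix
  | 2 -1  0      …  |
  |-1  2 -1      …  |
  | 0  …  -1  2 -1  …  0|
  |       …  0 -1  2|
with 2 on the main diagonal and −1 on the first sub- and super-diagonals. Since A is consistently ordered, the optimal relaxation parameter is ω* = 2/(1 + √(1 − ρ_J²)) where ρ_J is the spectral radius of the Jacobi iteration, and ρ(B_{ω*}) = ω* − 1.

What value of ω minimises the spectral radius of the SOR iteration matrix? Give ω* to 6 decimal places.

[ρ_J] n=120: ρ(B_J) = cos(π/(n+1)) = cos(π/121) = 0.999663.
√(1−ρ_J²) = |sin(π/121)| = 0.0259607
ω* = 2/(1 + 0.0259607) = 2/1.0259607 = 1.949392.
Hence ρ(B_{ω*}) = 1.949392 − 1 = 0.949392.

ω* = 1.949392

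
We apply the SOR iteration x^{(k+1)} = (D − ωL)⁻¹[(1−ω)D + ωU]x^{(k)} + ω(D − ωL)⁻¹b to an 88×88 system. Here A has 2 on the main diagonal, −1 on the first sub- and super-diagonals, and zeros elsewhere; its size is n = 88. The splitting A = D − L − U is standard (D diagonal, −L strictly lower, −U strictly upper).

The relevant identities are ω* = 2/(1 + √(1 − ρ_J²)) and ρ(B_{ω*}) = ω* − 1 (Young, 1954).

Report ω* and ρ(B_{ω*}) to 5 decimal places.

ω* = 1.93182, ρ_SOR = 0.93182

ρ_J = max_k |cos(kπ/89)| = cos(π/89) = 0.99938
√(1−ρ_J²) simplifies to sin(π/89) = 0.035291.
Young: ω* = 2/(1+√(1−ρ_J²)) = 2/(1+0.035291) = 2/1.035291 = 1.93182.
ρ_SOR = ω* − 1 ≈ 0.93182.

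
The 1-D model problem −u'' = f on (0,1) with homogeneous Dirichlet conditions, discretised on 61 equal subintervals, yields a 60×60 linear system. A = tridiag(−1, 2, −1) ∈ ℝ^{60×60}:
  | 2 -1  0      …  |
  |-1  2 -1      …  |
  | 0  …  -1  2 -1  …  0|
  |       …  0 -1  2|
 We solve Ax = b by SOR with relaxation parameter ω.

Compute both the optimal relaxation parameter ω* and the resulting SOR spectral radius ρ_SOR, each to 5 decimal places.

n=60: λ(B_J) = 1 − λ(A)/2 = cos(kπ/61); k=1 gives ρ_J = 0.99867.
√(1−ρ_J²) = |sin(π/61)| = 0.051479
[ω*] 2 ÷ (1 + 0.051479) = 2 ÷ 1.051479 = 1.90208.
and ρ(B_{ω*}) = 1.90208 − 1 = 0.90208.

ω* = 1.90208, ρ_SOR = 0.90208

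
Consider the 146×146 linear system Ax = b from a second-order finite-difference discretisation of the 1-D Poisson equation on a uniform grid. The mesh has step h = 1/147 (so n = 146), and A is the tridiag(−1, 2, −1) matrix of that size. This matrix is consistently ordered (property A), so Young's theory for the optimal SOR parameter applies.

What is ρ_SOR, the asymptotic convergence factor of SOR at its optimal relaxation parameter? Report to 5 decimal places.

ρ_SOR = 0.95815

With n=146, ρ(Jacobi) = cos(π/147) = 0.99977.
root = sin(π/147) = 0.021370  (since 1−cos² = sin²).
ω* = 2/(1+0.021370) = 1.95815
ρ_SOR = ω* − 1 ≈ 0.95815.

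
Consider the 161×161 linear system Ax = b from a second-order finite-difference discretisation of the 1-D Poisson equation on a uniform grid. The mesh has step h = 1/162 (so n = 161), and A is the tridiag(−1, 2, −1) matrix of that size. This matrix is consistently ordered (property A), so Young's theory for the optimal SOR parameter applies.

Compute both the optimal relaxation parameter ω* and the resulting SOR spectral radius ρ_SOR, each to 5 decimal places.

½·tridiag(1,0,1) at n=161: λ_k = cos(kπ/162); max |λ| at k=1 ⇒ ρ_J = cos(π/162) ≈ 0.99981.
root = sin(π/162) = 0.019391  (since 1−cos² = sin²).
Then 2/(1+√(1−ρ_J²)) = 2/(1+0.019391); ω* = 2/1.019391 = 1.96196.
ρ_SOR = ω* − 1 = 1.96196 − 1 = 0.96196.

ω* = 1.96196, ρ_SOR = 0.96196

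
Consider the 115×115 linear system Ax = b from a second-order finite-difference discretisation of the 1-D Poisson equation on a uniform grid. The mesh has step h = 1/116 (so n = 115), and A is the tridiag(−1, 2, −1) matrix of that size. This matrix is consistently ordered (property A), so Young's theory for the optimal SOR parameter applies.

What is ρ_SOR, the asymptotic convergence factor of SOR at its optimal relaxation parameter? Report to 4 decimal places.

ρ_SOR = 0.9473

n=115: λ(B_J) = 1 − λ(A)/2 = cos(kπ/116); k=1 gives ρ_J = 0.9996.
√(1 − cos²(π/116)) = sin(π/116) ≈ 0.02708.
ω* = 2 / (1 + 0.02708) = 2 / 1.02708 ≈ 1.9473.
and ρ(B_{ω*}) = 1.9473 − 1 = 0.9473.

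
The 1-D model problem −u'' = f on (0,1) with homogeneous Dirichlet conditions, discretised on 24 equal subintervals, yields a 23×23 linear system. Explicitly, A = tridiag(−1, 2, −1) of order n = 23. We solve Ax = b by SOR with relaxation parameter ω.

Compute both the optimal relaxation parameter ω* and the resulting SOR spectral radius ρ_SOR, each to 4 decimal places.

spectrum of D⁻¹(L+U) = {cos(kπ/24) : 1≤k≤23}; ρ_J = cos(π/24) = 0.9914.
root = sin(π/24) = 0.13053  (since 1−cos² = sin²).
ω* = 2/(1+0.13053) = 1.7691
ρ_SOR = ω* − 1 = 1.7691 − 1 = 0.7691.

ω* = 1.7691, ρ_SOR = 0.7691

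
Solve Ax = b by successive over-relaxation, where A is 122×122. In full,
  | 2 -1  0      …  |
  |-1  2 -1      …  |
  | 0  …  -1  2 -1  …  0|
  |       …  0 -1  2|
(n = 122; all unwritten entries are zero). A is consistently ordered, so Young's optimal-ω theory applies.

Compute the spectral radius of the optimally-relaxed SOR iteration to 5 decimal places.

[ρ_J] n=122: ρ(B_J) = cos(π/(n+1)) = cos(π/123) = 0.99967.
√(1 − cos²(π/123)) = sin(π/123) ≈ 0.025539.
Young: ω* = 2/(1+√(1−ρ_J²)) = 2/(1+0.025539) = 2/1.025539 = 1.95019.
[ρ_SOR] ω* − 1 = 0.95019.

ρ_SOR = 0.95019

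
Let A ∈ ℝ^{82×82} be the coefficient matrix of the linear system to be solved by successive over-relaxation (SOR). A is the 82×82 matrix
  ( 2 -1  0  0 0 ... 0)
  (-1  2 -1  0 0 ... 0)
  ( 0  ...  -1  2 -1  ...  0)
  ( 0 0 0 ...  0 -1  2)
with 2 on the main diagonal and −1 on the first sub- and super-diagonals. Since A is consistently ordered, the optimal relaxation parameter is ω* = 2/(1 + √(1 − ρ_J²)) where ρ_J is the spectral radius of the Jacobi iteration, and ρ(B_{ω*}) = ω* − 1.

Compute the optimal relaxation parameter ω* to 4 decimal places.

ω* = 1.9271

½·tridiag(1,0,1) at n=82: λ_k = cos(kπ/83); max |λ| at k=1 ⇒ ρ_J = cos(π/83) ≈ 0.9993.
1 − cos²(π/83) = sin²(π/83) ⇒ √(1−ρ_J²) = sin(π/83) = 0.03784.
ω* = 2 / (1 + 0.03784) = 2 / 1.03784 ≈ 1.9271.
ρ(B_{ω*}) = ω*−1 = 0.9271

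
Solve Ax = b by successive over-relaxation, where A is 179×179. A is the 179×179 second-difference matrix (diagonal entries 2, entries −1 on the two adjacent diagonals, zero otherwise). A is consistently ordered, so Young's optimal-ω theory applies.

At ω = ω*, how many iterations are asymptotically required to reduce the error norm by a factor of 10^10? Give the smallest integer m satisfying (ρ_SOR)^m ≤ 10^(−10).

spectrum of D⁻¹(L+U) = {cos(kπ/180) : 1≤k≤179}; ρ_J = cos(π/180) = 0.9998477.
1 − cos²(π/180) = sin²(π/180) ⇒ √(1−ρ_J²) = sin(π/180) = 0.0174524.
[ω*] 2 ÷ (1 + 0.0174524) = 2 ÷ 1.0174524 = 1.9656939.
ρ(B_{ω*}) = ω*−1 = 0.9656939
10·ln10 = 23.0259; −ln(0.9656939) = 0.0349084; m = ⌈23.0259/0.0349084⌉ = ⌈659.609⌉ = 660.

m = 660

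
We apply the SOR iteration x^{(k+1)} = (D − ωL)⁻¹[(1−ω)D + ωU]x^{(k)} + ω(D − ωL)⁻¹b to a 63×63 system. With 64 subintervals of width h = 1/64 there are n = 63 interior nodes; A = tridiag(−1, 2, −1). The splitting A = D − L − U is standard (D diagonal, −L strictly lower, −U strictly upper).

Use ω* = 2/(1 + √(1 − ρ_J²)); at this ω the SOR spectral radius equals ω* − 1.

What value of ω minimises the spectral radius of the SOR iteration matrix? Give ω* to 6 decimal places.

ω* = 1.906455

[ρ_J] n=63: ρ(B_J) = cos(π/(n+1)) = cos(π/64) = 0.998795.
1 − cos²(π/64) = sin²(π/64) ⇒ √(1−ρ_J²) = sin(π/64) = 0.0490677.
[ω*] 2 ÷ (1 + 0.0490677) = 2 ÷ 1.0490677 = 1.906455.
ρ_SOR = ω* − 1 ≈ 0.906455.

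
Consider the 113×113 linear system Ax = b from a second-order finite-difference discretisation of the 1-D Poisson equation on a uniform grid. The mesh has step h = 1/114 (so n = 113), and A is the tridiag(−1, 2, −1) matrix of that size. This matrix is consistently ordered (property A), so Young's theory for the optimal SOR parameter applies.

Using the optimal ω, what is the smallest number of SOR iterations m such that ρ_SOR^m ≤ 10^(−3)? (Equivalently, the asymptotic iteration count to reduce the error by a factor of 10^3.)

m = 126

B_J for the 113×113 system has eigenvalues cos(kπ/114); ρ_J = cos(π/114) = 0.9996203.
1 − cos²(π/114) = sin²(π/114) ⇒ √(1−ρ_J²) = sin(π/114) = 0.0275543.
Then 2/(1+√(1−ρ_J²)) = 2/(1+0.0275543); ω* = 2/1.0275543 = 1.9463692.
ρ(B_{ω*}) = ω*−1 = 0.9463692
Need (0.9463692)^m ≤ 10^(−3): m ≥ 3·ln10/|ln 0.9463692| = 6.90776/0.0551225 = 125.317 ⇒ m = 126.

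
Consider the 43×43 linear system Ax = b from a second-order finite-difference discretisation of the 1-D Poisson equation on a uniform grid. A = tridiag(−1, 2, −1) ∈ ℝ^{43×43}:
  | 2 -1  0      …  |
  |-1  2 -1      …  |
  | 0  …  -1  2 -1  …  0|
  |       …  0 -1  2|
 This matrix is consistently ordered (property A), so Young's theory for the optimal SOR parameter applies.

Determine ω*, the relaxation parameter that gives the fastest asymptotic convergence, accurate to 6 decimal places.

spectrum of D⁻¹(L+U) = {cos(kπ/44) : 1≤k≤43}; ρ_J = cos(π/44) = 0.997452.
√(1−ρ_J²) simplifies to sin(π/44) = 0.0713392.
ω* = 2/(1+0.0713392) = 1.866822
ρ_SOR = ω* − 1 = 1.866822 − 1 = 0.866822.

ω* = 1.866822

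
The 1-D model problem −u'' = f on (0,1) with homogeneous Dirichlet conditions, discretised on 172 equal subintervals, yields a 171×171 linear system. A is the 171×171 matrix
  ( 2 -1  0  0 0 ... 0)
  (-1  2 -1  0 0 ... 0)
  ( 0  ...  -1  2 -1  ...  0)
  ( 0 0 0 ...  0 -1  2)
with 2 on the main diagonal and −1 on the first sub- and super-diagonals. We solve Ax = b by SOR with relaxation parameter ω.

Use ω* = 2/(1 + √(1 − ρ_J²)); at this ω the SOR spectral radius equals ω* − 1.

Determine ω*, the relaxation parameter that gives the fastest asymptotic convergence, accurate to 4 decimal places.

With n=171, ρ(Jacobi) = cos(π/172) = 0.9998.
√(1−ρ_J²) = |sin(π/172)| = 0.01826
Young: ω* = 2/(1+√(1−ρ_J²)) = 2/(1+0.01826) = 2/1.01826 = 1.9641.
At ω = 1.9641 every |λ(B_ω)| = ω−1, so ρ_SOR = 0.9641.

ω* = 1.9641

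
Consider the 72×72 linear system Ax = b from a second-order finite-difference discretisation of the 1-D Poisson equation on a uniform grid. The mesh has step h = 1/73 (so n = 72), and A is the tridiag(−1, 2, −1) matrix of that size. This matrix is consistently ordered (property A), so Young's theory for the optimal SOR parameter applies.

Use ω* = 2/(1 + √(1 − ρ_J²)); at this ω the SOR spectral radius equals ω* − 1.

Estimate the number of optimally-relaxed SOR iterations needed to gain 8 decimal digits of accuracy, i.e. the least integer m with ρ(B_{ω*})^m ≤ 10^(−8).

n=72: λ(B_J) = 1 − λ(A)/2 = cos(kπ/73); k=1 gives ρ_J = 0.9990741.
root = sin(π/73) = 0.0430222  (since 1−cos² = sin²).
ω* = 2/(1 + 0.0430222) = 2/1.0430222 = 1.9175047.
ρ_SOR = ω* − 1 = 1.9175047 − 1 = 0.9175047.
(0.9175047)^m ≤ 10^{−8}  ⇒  m·ln(0.9175047) ≤ −8·ln10  ⇒  m ≥ 213.951  ⇒  m = 214

m = 214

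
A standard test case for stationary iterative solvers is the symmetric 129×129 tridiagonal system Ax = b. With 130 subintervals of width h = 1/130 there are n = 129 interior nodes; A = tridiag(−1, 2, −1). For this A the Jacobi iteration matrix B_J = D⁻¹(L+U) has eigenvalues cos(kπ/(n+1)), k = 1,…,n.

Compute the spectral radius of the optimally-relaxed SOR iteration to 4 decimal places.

[ρ_J] n=129: ρ(B_J) = cos(π/(n+1)) = cos(π/130) = 0.9997.
1 − cos²(π/130) = sin²(π/130) ⇒ √(1−ρ_J²) = sin(π/130) = 0.02416.
So ω* = 2/1.02416 = 1.9528 (Young).
[ρ_SOR] ω* − 1 = 0.9528.

ρ_SOR = 0.9528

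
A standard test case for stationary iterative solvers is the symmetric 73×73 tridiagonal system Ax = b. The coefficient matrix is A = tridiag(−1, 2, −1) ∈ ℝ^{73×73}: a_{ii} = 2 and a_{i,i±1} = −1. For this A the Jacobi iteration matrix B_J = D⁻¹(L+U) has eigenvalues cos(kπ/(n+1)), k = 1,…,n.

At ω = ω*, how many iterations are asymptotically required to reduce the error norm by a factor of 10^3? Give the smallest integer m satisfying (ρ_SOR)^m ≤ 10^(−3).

m = 82

B_J for the 73×73 system has eigenvalues cos(kπ/74); ρ_J = cos(π/74) = 0.9990990.
√(1 − cos²(π/74)) = sin(π/74) ≈ 0.0424412.
ω* = 2 / (1 + 0.0424412) = 2 / 1.0424412 ≈ 1.9185734.
ρ_SOR = ω* − 1 ≈ 0.9185734.
(0.9185734)^m ≤ 10^{−3}  ⇒  m·ln(0.9185734) ≤ −3·ln10  ⇒  m ≥ 81.331  ⇒  m = 82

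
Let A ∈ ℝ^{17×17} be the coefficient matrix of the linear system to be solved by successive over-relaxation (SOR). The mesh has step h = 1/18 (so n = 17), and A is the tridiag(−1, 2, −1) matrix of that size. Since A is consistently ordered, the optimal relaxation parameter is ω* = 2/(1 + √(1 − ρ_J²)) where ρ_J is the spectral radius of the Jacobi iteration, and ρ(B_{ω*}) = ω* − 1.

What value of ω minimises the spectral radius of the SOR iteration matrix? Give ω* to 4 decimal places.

½·tridiag(1,0,1) at n=17: λ_k = cos(kπ/18); max |λ| at k=1 ⇒ ρ_J = cos(π/18) ≈ 0.9848.
root = sin(π/18) = 0.17365  (since 1−cos² = sin²).
ω* = 2/(1+0.17365) = 1.7041
ρ_SOR = ω* − 1 ≈ 0.7041.

ω* = 1.7041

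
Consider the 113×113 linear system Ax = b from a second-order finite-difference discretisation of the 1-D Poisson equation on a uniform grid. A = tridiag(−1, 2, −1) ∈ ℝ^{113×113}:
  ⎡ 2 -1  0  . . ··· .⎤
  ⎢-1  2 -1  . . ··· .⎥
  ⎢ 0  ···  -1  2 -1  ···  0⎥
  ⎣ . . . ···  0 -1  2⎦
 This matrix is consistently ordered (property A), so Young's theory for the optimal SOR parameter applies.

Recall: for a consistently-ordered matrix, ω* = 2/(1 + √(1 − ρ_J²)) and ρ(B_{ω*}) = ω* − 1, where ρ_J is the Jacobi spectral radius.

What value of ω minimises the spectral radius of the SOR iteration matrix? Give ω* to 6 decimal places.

[ρ_J] n=113: ρ(B_J) = cos(π/(n+1)) = cos(π/114) = 0.999620.
root = sin(π/114) = 0.0275543  (since 1−cos² = sin²).
ω* = 2/(1+0.0275543) = 1.946369
Hence ρ(B_{ω*}) = 1.946369 − 1 = 0.946369.

ω* = 1.946369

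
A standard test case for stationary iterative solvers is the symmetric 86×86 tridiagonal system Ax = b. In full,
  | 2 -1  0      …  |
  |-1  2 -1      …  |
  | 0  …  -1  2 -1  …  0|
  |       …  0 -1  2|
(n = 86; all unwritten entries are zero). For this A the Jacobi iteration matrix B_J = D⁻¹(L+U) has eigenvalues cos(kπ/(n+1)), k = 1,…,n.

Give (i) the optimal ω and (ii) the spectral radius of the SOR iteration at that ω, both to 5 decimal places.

ρ_J = max_k |cos(kπ/87)| = cos(π/87) = 0.99935
root = sin(π/87) = 0.036102  (since 1−cos² = sin²).
[ω*] 2 ÷ (1 + 0.036102) = 2 ÷ 1.036102 = 1.93031.
ρ_SOR = ω* − 1 ≈ 0.93031.

ω* = 1.93031, ρ_SOR = 0.93031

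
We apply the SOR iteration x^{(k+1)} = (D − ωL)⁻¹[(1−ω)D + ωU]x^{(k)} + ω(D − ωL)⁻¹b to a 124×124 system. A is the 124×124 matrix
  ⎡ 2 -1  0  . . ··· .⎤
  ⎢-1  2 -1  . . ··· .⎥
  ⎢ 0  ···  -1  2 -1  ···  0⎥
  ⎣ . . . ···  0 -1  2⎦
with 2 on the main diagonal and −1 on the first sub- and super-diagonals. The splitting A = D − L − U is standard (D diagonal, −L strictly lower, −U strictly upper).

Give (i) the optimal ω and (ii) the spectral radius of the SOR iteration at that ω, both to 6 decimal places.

B_J for the 124×124 system has eigenvalues cos(kπ/125); ρ_J = cos(π/125) = 0.999684.
1 − cos²(π/125) = sin²(π/125) ⇒ √(1−ρ_J²) = sin(π/125) = 0.0251301.
ω* = 2/(1 + 0.0251301) = 2/1.0251301 = 1.950972.
ρ_SOR = ω* − 1 ≈ 0.950972.

ω* = 1.950972, ρ_SOR = 0.950972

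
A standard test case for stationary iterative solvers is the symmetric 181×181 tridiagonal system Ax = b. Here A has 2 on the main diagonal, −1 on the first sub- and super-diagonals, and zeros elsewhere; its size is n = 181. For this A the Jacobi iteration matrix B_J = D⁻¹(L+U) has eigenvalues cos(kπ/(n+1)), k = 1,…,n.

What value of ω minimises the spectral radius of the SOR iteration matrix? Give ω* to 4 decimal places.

spectrum of D⁻¹(L+U) = {cos(kπ/182) : 1≤k≤181}; ρ_J = cos(π/182) = 0.9999.
√(1−ρ_J²) simplifies to sin(π/182) = 0.01726.
So ω* = 2/1.01726 = 1.9661 (Young).
At ω = 1.9661 every |λ(B_ω)| = ω−1, so ρ_SOR = 0.9661.

ω* = 1.9661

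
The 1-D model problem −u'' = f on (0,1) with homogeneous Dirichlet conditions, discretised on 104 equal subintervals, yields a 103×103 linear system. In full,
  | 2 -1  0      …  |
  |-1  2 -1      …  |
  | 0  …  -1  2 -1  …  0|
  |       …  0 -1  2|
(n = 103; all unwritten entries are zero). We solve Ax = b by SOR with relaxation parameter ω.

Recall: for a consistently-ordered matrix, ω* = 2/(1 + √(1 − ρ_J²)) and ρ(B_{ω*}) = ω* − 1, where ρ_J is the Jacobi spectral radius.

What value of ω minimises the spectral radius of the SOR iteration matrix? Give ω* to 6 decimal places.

ω* = 1.941365

n=103: λ(B_J) = 1 − λ(A)/2 = cos(kπ/104); k=1 gives ρ_J = 0.999544.
1 − cos²(π/104) = sin²(π/104) ⇒ √(1−ρ_J²) = sin(π/104) = 0.0302030.
[ω*] 2 ÷ (1 + 0.0302030) = 2 ÷ 1.0302030 = 1.941365.
At ω = 1.941365 every |λ(B_ω)| = ω−1, so ρ_SOR = 0.941365.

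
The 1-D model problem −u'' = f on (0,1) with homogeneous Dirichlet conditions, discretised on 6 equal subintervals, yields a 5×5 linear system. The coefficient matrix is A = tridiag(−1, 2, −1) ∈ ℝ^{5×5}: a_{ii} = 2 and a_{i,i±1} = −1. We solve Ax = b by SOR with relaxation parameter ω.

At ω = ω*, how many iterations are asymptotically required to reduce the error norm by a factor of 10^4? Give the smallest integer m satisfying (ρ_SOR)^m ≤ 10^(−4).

m = 9

½·tridiag(1,0,1) at n=5: λ_k = cos(kπ/6); max |λ| at k=1 ⇒ ρ_J = cos(π/6) ≈ 0.8660254.
√(1 − cos²(π/6)) = sin(π/6) ≈ 0.5000000.
Then 2/(1+√(1−ρ_J²)) = 2/(1+0.5000000); ω* = 2/1.5000000 = 1.3333333.
At ω = 1.3333333 every |λ(B_ω)| = ω−1, so ρ_SOR = 0.3333333.
m ≥ 4·ln10 / (−ln 0.3333333) = 8.384; smallest integer m = 9.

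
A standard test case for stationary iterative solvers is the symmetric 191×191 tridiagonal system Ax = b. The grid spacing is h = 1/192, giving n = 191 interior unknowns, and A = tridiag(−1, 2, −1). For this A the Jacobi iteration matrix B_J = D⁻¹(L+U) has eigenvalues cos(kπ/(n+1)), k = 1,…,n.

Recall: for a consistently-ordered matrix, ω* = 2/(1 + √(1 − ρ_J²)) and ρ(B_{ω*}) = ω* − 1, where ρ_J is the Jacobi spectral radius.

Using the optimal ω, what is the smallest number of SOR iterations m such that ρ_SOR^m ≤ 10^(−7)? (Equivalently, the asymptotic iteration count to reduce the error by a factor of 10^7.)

m = 493

½·tridiag(1,0,1) at n=191: λ_k = cos(kπ/192); max |λ| at k=1 ⇒ ρ_J = cos(π/192) ≈ 0.9998661.
√(1−ρ_J²) = |sin(π/192)| = 0.0163617
So ω* = 2/1.0163617 = 1.9678034 (Young).
ρ(B_{ω*}) = ω*−1 = 0.9678034
Need (0.9678034)^m ≤ 10^(−7): m ≥ 7·ln10/|ln 0.9678034| = 16.1181/0.0327263 = 492.512 ⇒ m = 493.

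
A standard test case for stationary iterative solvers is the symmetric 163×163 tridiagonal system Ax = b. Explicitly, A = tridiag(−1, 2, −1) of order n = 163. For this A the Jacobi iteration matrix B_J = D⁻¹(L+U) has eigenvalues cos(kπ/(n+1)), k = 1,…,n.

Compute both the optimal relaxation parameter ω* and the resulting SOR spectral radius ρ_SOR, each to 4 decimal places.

ω* = 1.9624, ρ_SOR = 0.9624

With n=163, ρ(Jacobi) = cos(π/164) = 0.9998.
√(1−ρ_J²) simplifies to sin(π/164) = 0.01915.
So ω* = 2/1.01915 = 1.9624 (Young).
Hence ρ(B_{ω*}) = 1.9624 − 1 = 0.9624.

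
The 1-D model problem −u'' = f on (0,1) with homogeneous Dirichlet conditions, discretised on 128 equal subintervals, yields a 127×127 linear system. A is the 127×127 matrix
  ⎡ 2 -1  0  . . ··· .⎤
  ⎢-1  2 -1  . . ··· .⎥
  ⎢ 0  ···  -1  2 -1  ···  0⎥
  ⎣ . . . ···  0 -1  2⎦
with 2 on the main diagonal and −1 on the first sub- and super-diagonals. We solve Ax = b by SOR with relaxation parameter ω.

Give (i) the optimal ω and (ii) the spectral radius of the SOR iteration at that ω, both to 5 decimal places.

[ρ_J] n=127: ρ(B_J) = cos(π/(n+1)) = cos(π/128) = 0.99970.
√(1−ρ_J²) = |sin(π/128)| = 0.024541
ω* = 2/(1 + 0.024541) = 2/1.024541 = 1.95209.
ρ_SOR = ω* − 1 = 1.95209 − 1 = 0.95209.

ω* = 1.95209, ρ_SOR = 0.95209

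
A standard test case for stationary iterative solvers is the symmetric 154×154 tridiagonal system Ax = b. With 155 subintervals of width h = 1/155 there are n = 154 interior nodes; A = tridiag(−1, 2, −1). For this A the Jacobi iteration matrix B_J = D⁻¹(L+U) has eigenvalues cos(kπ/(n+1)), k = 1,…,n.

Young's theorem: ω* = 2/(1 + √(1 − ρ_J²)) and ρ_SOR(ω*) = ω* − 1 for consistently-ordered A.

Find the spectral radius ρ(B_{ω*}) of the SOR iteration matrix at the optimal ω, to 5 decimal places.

spectrum of D⁻¹(L+U) = {cos(kπ/155) : 1≤k≤154}; ρ_J = cos(π/155) = 0.99979.
√(1−ρ_J²) simplifies to sin(π/155) = 0.020267.
Then 2/(1+√(1−ρ_J²)) = 2/(1+0.020267); ω* = 2/1.020267 = 1.96027.
ρ_SOR = ω* − 1 = 1.96027 − 1 = 0.96027.

ρ_SOR = 0.96027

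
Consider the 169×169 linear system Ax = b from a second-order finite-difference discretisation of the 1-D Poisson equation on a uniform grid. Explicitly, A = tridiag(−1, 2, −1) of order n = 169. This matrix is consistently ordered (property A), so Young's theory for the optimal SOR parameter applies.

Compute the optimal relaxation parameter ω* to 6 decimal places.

½·tridiag(1,0,1) at n=169: λ_k = cos(kπ/170); max |λ| at k=1 ⇒ ρ_J = cos(π/170) ≈ 0.999829.
root = sin(π/170) = 0.0184789  (since 1−cos² = sin²).
ω* = 2/(1+0.0184789) = 1.963713
Hence ρ(B_{ω*}) = 1.963713 − 1 = 0.963713.

ω* = 1.963713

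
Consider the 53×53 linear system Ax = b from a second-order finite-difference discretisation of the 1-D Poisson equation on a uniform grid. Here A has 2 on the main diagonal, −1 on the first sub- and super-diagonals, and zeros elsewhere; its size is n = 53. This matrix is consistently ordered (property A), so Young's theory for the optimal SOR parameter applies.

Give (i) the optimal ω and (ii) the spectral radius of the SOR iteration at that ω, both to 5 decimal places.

spectrum of D⁻¹(L+U) = {cos(kπ/54) : 1≤k≤53}; ρ_J = cos(π/54) = 0.99831.
root = sin(π/54) = 0.058145  (since 1−cos² = sin²).
[ω*] 2 ÷ (1 + 0.058145) = 2 ÷ 1.058145 = 1.89010.
and ρ(B_{ω*}) = 1.89010 − 1 = 0.89010.

ω* = 1.89010, ρ_SOR = 0.89010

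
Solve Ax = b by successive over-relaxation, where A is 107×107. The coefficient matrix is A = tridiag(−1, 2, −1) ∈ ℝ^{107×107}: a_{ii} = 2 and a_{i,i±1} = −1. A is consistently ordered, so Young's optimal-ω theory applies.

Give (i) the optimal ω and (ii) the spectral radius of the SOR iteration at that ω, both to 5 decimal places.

ω* = 1.94347, ρ_SOR = 0.94347

With n=107, ρ(Jacobi) = cos(π/108) = 0.99958.
1 − cos²(π/108) = sin²(π/108) ⇒ √(1−ρ_J²) = sin(π/108) = 0.029085.
Then 2/(1+√(1−ρ_J²)) = 2/(1+0.029085); ω* = 2/1.029085 = 1.94347.
ρ(B_{ω*}) = ω*−1 = 0.94347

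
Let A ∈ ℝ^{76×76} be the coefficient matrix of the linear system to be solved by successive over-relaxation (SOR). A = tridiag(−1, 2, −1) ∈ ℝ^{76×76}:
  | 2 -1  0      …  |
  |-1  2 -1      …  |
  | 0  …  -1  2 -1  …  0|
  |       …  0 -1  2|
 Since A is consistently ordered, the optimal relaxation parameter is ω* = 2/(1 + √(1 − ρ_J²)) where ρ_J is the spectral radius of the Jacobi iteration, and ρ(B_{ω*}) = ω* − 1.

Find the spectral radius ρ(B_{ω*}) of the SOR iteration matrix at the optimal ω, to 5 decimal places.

ρ_SOR = 0.92162

spectrum of D⁻¹(L+U) = {cos(kπ/77) : 1≤k≤76}; ρ_J = cos(π/77) = 0.99917.
root = sin(π/77) = 0.040789  (since 1−cos² = sin²).
Young: ω* = 2/(1+√(1−ρ_J²)) = 2/(1+0.040789) = 2/1.040789 = 1.92162.
ρ_SOR = ω* − 1 ≈ 0.92162.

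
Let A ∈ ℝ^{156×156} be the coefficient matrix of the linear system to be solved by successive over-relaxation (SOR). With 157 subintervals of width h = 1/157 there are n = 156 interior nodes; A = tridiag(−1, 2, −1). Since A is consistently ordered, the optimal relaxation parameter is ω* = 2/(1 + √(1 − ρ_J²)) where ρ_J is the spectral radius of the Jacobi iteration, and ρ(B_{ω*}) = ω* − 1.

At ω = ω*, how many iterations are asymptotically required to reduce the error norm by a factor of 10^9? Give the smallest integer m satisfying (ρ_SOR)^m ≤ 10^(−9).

m = 518

n=156: λ(B_J) = 1 − λ(A)/2 = cos(kπ/157); k=1 gives ρ_J = 0.9997998.
√(1 − cos²(π/157)) = sin(π/157) ≈ 0.0200088.
ω* = 2/(1+0.0200088) = 1.9607674
and ρ(B_{ω*}) = 1.9607674 − 1 = 0.9607674.
For 9 digits: m = 9·ln10 / (−ln 0.9607674) = 20.7233/0.0400229 = 517.786; round up → m = 518.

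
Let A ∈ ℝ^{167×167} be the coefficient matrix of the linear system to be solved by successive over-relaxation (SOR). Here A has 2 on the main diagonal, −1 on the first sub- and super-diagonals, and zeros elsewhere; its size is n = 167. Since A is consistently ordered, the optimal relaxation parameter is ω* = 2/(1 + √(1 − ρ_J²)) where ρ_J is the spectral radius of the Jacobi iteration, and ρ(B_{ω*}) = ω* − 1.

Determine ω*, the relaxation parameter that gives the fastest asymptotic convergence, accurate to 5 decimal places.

ω* = 1.96329

With n=167, ρ(Jacobi) = cos(π/168) = 0.99983.
1 − cos²(π/168) = sin²(π/168) ⇒ √(1−ρ_J²) = sin(π/168) = 0.018699.
Then 2/(1+√(1−ρ_J²)) = 2/(1+0.018699); ω* = 2/1.018699 = 1.96329.
and ρ(B_{ω*}) = 1.96329 − 1 = 0.96329.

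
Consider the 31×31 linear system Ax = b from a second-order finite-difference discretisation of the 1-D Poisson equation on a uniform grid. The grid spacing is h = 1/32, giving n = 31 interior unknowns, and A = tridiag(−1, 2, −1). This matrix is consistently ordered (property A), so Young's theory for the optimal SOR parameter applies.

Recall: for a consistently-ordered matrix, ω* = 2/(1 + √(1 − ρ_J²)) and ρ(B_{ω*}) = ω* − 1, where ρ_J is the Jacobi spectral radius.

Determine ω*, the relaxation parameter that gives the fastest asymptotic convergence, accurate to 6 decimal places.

ω* = 1.821465

n=31: λ(B_J) = 1 − λ(A)/2 = cos(kπ/32); k=1 gives ρ_J = 0.995185.
√(1−ρ_J²) simplifies to sin(π/32) = 0.0980171.
[ω*] 2 ÷ (1 + 0.0980171) = 2 ÷ 1.0980171 = 1.821465.
ρ_SOR = ω* − 1 = 1.821465 − 1 = 0.821465.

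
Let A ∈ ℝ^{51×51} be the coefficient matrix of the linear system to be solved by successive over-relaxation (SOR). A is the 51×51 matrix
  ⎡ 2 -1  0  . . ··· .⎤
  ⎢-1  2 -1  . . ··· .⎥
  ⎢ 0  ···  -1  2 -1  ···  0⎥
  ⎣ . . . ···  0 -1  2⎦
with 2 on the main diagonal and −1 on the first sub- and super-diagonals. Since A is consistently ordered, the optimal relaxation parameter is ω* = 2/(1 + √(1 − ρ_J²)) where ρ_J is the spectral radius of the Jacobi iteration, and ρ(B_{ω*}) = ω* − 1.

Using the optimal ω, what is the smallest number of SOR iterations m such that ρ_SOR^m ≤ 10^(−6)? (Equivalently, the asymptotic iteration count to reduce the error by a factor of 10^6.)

m = 115

With n=51, ρ(Jacobi) = cos(π/52) = 0.9981756.
root = sin(π/52) = 0.0603785  (since 1−cos² = sin²).
Young: ω* = 2/(1+√(1−ρ_J²)) = 2/(1+0.0603785) = 2/1.0603785 = 1.8861190.
[ρ_SOR] ω* − 1 = 0.8861190.
6·ln10 = 13.8155; −ln(0.8861190) = 0.120904; m = ⌈13.8155/0.120904⌉ = ⌈114.268⌉ = 115.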